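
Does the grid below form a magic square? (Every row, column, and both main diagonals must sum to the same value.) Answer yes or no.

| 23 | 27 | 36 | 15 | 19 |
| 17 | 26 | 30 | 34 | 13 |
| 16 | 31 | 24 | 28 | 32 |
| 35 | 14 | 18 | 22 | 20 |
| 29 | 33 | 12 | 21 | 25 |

Row 1: 23 + 27 + 36 + 15 + 19 = 120.
Row 2: 17 + 26 + 30 + 34 + 13 = 120.
Row 3: 16 + 31 + 24 + 28 + 32 = 131.
Row 4: 35 + 14 + 18 + 22 + 20 = 109.
Row 5: 29 + 33 + 12 + 21 + 25 = 120.
Column 1: 23 + 17 + 16 + 35 + 29 = 120.
Column 2: 27 + 26 + 31 + 14 + 33 = 131.
Column 3: 36 + 30 + 24 + 18 + 12 = 120.
Column 4: 15 + 34 + 28 + 22 + 21 = 120.
Column 5: 19 + 13 + 32 + 20 + 25 = 109.
Main diagonal: 23 + 26 + 24 + 22 + 25 = 120.
Anti-diagonal: 19 + 34 + 24 + 14 + 29 = 120.

No — column 2 sums to 131 but column 1 sums to 120.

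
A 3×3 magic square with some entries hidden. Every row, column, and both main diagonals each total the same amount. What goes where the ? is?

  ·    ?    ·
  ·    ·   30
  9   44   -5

-12

Row 3 is complete and sums to 48; that is the magic constant.
From column 3, 48 − (30 + (-5)) gives (1,3) = 23.
The remaining cell in anti-diagonal is (2,2) = 48 − 32 = 16.
Using row 2: 16 + 30 + ? → (2,1) = 48 − 46 = 2.
From column 1, 48 − (2 + 9) gives (1,1) = 37.
Column 2 needs 48; the known cells sum to 60, so (1,2) = -12.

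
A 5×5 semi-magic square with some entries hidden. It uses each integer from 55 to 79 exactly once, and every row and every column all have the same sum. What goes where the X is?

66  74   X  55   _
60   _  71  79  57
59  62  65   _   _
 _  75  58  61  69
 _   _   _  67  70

The entries are 55 through 79, which sum to 1675, so each line sums to 1675/5 = 335.
The remaining cell in row 2 is (2,2) = 335 − 267 = 68.
Row 4 must total 335; the given cells sum to 263, so (4,1) = 72.
From column 1, 335 − (66 + 60 + 59 + 72) gives (5,1) = 78.
Column 2: 74 + 68 + 62 + 75 + ? = 335, so (5,2) = 56.
Column 4: 55 + 79 + 61 + 67 + ? = 335, so (3,4) = 73.
Row 3: 59 + 62 + 65 + 73 + ? = 335, so (3,5) = 76.
Using row 5: 78 + 56 + 67 + 70 + ? → (5,3) = 335 − 271 = 64.
Column 3: 71 + 65 + 58 + 64 + ? = 335, so (1,3) = 77.

77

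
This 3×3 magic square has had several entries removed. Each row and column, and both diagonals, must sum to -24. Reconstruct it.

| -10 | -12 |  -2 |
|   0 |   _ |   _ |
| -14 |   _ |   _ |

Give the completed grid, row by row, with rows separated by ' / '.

-10 -12 -2 / 0 -8 -16 / -14 -4 -6

The remaining cell in anti-diagonal is (2,2) = -24 − (-16) = -8.
The remaining cell in row 2 is (2,3) = -24 − (-8) = -16.
From column 2, -24 − (-12 + (-8)) gives (3,2) = -4.
Column 3 must total -24; the given cells sum to -18, so (3,3) = -6.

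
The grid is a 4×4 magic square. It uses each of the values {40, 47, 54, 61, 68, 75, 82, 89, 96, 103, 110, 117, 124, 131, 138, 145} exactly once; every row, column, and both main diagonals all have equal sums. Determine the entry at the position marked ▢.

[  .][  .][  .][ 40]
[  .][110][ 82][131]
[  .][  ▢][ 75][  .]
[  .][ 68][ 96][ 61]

The 16 entries sum to 1480, so each line sums to 1480/4 = 370.
Using row 2: 110 + 82 + 131 + ? → (2,1) = 370 − 323 = 47.
The remaining cell in row 4 is (4,1) = 370 − 225 = 145.
Column 3: 82 + 75 + 96 + ? = 370, so (1,3) = 117.
Column 4 needs 370; the known cells sum to 232, so (3,4) = 138.
From main diagonal, 370 − (110 + 75 + 61) gives (1,1) = 124.
Anti-diagonal: 40 + 82 + 145 + ? = 370, so (3,2) = 103.

103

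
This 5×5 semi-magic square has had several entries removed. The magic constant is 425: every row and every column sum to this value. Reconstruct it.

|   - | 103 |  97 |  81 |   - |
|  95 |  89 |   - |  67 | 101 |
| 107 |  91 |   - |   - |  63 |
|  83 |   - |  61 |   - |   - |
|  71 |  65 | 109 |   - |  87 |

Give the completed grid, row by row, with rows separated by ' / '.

From row 2, 425 − (95 + 89 + 67 + 101) gives (2,3) = 73.
Row 5: 71 + 65 + 109 + 87 + ? = 425, so (5,4) = 93.
From column 1, 425 − (95 + 107 + 83 + 71) gives (1,1) = 69.
Using column 2: 103 + 89 + 91 + 65 + ? → (4,2) = 425 − 348 = 77.
Column 3 needs 425; the known cells sum to 340, so (3,3) = 85.
Row 1 must total 425; the given cells sum to 350, so (1,5) = 75.
Using row 3: 107 + 91 + 85 + 63 + ? → (3,4) = 425 − 346 = 79.
Column 4 must total 425; the given cells sum to 320, so (4,4) = 105.
Column 5 must total 425; the given cells sum to 326, so (4,5) = 99.

69 103 97 81 75 / 95 89 73 67 101 / 107 91 85 79 63 / 83 77 61 105 99 / 71 65 109 93 87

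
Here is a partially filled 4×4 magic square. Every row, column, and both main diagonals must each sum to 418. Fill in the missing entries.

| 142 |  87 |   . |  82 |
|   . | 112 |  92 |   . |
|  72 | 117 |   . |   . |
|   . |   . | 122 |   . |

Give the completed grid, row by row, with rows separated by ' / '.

Row 1 needs 418; the known cells sum to 311, so (1,3) = 107.
The remaining cell in column 2 is (4,2) = 418 − 316 = 102.
From column 3, 418 − (107 + 92 + 122) gives (3,3) = 97.
From main diagonal, 418 − (142 + 112 + 97) gives (4,4) = 67.
Using anti-diagonal: 82 + 92 + 117 + ? → (4,1) = 418 − 291 = 127.
Row 3 needs 418; the known cells sum to 286, so (3,4) = 132.
The remaining cell in column 1 is (2,1) = 418 − 341 = 77.
Column 4 needs 418; the known cells sum to 281, so (2,4) = 137.

142 87 107 82 / 77 112 92 137 / 72 117 97 132 / 127 102 122 67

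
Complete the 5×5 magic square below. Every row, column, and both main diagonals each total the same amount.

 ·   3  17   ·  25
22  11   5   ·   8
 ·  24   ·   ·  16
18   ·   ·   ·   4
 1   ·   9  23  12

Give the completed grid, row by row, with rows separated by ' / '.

14 3 17 6 25 / 22 11 5 19 8 / 10 24 13 2 16 / 18 7 21 15 4 / 1 20 9 23 12

Column 5 is already complete: 25 + 8 + 16 + 4 + 12 = 65, so that is the magic constant.
Row 2 must total 65; the given cells sum to 46, so (2,4) = 19.
From row 5, 65 − (1 + 9 + 23 + 12) gives (5,2) = 20.
Using column 2: 3 + 11 + 24 + 20 + ? → (4,2) = 65 − 58 = 7.
The remaining cell in anti-diagonal is (3,3) = 65 − 52 = 13.
The remaining cell in column 3 is (4,3) = 65 − 44 = 21.
The remaining cell in row 4 is (4,4) = 65 − 50 = 15.
Using main diagonal: 11 + 13 + 15 + 12 + ? → (1,1) = 65 − 51 = 14.
Row 1 must total 65; the given cells sum to 59, so (1,4) = 6.
Column 1 needs 65; the known cells sum to 55, so (3,1) = 10.
Column 4 must total 65; the given cells sum to 63, so (3,4) = 2.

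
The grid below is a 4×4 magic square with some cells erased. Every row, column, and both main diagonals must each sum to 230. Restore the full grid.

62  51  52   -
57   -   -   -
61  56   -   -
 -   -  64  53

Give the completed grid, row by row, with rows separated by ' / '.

Row 1 needs 230; the known cells sum to 165, so (1,4) = 65.
Column 1: 62 + 57 + 61 + ? = 230, so (4,1) = 50.
Anti-diagonal needs 230; the known cells sum to 171, so (2,3) = 59.
The remaining cell in row 4 is (4,2) = 230 − 167 = 63.
The remaining cell in column 2 is (2,2) = 230 − 170 = 60.
Using column 3: 52 + 59 + 64 + ? → (3,3) = 230 − 175 = 55.
Row 2 must total 230; the given cells sum to 176, so (2,4) = 54.
Row 3 needs 230; the known cells sum to 172, so (3,4) = 58.

62 51 52 65 / 57 60 59 54 / 61 56 55 58 / 50 63 64 53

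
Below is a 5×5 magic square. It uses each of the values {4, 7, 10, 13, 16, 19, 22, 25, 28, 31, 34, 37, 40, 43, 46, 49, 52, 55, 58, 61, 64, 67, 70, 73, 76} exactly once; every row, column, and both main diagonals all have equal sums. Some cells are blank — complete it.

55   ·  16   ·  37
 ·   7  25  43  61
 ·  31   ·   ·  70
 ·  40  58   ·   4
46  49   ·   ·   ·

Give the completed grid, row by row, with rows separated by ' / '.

55 73 16 19 37 / 64 7 25 43 61 / 13 31 34 52 70 / 22 40 58 76 4 / 46 49 67 10 28

The 25 entries sum to 1000, so each line sums to 1000/5 = 200.
Row 2 needs 200; the known cells sum to 136, so (2,1) = 64.
Column 2 must total 200; the given cells sum to 127, so (1,2) = 73.
Column 5: 37 + 61 + 70 + 4 + ? = 200, so (5,5) = 28.
Anti-diagonal: 37 + 43 + 40 + 46 + ? = 200, so (3,3) = 34.
The remaining cell in row 1 is (1,4) = 200 − 181 = 19.
Using column 3: 16 + 25 + 34 + 58 + ? → (5,3) = 200 − 133 = 67.
Main diagonal needs 200; the known cells sum to 124, so (4,4) = 76.
Row 4 must total 200; the given cells sum to 178, so (4,1) = 22.
Row 5 must total 200; the given cells sum to 190, so (5,4) = 10.
Column 1 must total 200; the given cells sum to 187, so (3,1) = 13.
From column 4, 200 − (19 + 43 + 76 + 10) gives (3,4) = 52.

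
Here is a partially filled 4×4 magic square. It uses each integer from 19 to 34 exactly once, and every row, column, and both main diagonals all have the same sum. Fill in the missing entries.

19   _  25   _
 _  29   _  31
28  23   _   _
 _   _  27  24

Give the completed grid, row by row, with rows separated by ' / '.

The entries are 19 through 34, which sum to 424, so each line sums to 424/4 = 106.
Main diagonal needs 106; the known cells sum to 72, so (3,3) = 34.
From row 3, 106 − (28 + 23 + 34) gives (3,4) = 21.
Column 3: 25 + 34 + 27 + ? = 106, so (2,3) = 20.
Column 4 needs 106; the known cells sum to 76, so (1,4) = 30.
Using anti-diagonal: 30 + 20 + 23 + ? → (4,1) = 106 − 73 = 33.
Using row 1: 19 + 25 + 30 + ? → (1,2) = 106 − 74 = 32.
The remaining cell in row 2 is (2,1) = 106 − 80 = 26.
The remaining cell in row 4 is (4,2) = 106 − 84 = 22.

19 32 25 30 / 26 29 20 31 / 28 23 34 21 / 33 22 27 24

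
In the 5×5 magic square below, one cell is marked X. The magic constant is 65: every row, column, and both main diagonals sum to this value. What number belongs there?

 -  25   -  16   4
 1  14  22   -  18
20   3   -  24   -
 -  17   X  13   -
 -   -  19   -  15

Row 2 needs 65; the known cells sum to 55, so (2,4) = 10.
From column 2, 65 − (25 + 14 + 3 + 17) gives (5,2) = 6.
Column 4 must total 65; the given cells sum to 63, so (5,4) = 2.
Row 5 must total 65; the given cells sum to 42, so (5,1) = 23.
The remaining cell in anti-diagonal is (3,3) = 65 − 54 = 11.
Row 3 must total 65; the given cells sum to 58, so (3,5) = 7.
Column 5 needs 65; the known cells sum to 44, so (4,5) = 21.
Main diagonal must total 65; the given cells sum to 53, so (1,1) = 12.
The remaining cell in row 1 is (1,3) = 65 − 57 = 8.
Using column 1: 12 + 1 + 20 + 23 + ? → (4,1) = 65 − 56 = 9.
Using column 3: 8 + 22 + 11 + 19 + ? → (4,3) = 65 − 60 = 5.

5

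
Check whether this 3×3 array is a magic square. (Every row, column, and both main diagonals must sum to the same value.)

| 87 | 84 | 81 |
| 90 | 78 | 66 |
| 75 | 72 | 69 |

No — main diagonal sums to 234 but column 1 sums to 252.

Row 1: 87 + 84 + 81 = 252.
Row 2: 90 + 78 + 66 = 234.
Row 3: 75 + 72 + 69 = 216.
Column 1: 87 + 90 + 75 = 252.
Column 2: 84 + 78 + 72 = 234.
Column 3: 81 + 66 + 69 = 216.
Main diagonal: 87 + 78 + 69 = 234.
Anti-diagonal: 81 + 78 + 75 = 234.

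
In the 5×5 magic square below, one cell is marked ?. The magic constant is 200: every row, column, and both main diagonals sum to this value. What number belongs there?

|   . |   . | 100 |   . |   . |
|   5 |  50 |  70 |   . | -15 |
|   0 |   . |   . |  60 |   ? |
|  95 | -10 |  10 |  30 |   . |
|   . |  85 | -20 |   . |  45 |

Using row 2: 5 + 50 + 70 + (-15) + ? → (2,4) = 200 − 110 = 90.
Row 4 must total 200; the given cells sum to 125, so (4,5) = 75.
Column 3 needs 200; the known cells sum to 160, so (3,3) = 40.
From main diagonal, 200 − (50 + 40 + 30 + 45) gives (1,1) = 35.
Column 1 must total 200; the given cells sum to 135, so (5,1) = 65.
Anti-diagonal: 90 + 40 + (-10) + 65 + ? = 200, so (1,5) = 15.
Using row 5: 65 + 85 + (-20) + 45 + ? → (5,4) = 200 − 175 = 25.
Column 4 must total 200; the given cells sum to 205, so (1,4) = -5.
Column 5 must total 200; the given cells sum to 120, so (3,5) = 80.

80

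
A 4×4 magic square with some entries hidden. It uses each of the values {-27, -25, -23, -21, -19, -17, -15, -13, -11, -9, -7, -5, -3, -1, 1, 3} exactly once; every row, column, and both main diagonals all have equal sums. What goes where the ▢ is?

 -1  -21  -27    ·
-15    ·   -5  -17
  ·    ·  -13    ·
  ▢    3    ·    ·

-25

The 16 entries sum to -192, so each line sums to -192/4 = -48.
Row 1 needs -48; the known cells sum to -49, so (1,4) = 1.
Row 2 must total -48; the given cells sum to -37, so (2,2) = -11.
Column 2 must total -48; the given cells sum to -29, so (3,2) = -19.
Column 3: -27 + (-5) + (-13) + ? = -48, so (4,3) = -3.
Main diagonal must total -48; the given cells sum to -25, so (4,4) = -23.
Anti-diagonal needs -48; the known cells sum to -23, so (4,1) = -25.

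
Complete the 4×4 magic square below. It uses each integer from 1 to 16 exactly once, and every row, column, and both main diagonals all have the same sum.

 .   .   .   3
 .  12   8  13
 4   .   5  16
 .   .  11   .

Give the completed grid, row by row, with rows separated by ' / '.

15 6 10 3 / 1 12 8 13 / 4 9 5 16 / 14 7 11 2

The entries are 1 through 16, which sum to 136, so each line sums to 136/4 = 34.
Row 2: 12 + 8 + 13 + ? = 34, so (2,1) = 1.
Row 3: 4 + 5 + 16 + ? = 34, so (3,2) = 9.
Using column 3: 8 + 5 + 11 + ? → (1,3) = 34 − 24 = 10.
The remaining cell in column 4 is (4,4) = 34 − 32 = 2.
Using main diagonal: 12 + 5 + 2 + ? → (1,1) = 34 − 19 = 15.
The remaining cell in anti-diagonal is (4,1) = 34 − 20 = 14.
Row 1 needs 34; the known cells sum to 28, so (1,2) = 6.
Row 4 must total 34; the given cells sum to 27, so (4,2) = 7.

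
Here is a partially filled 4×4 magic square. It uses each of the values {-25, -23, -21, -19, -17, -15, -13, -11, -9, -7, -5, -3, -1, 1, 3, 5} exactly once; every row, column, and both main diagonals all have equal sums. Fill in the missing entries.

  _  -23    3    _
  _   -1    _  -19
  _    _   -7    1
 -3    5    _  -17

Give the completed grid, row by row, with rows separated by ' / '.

The 16 entries sum to -160, so each line sums to -160/4 = -40.
Row 4 needs -40; the known cells sum to -15, so (4,3) = -25.
Column 2 needs -40; the known cells sum to -19, so (3,2) = -21.
From column 3, -40 − (3 + (-7) + (-25)) gives (2,3) = -11.
Column 4 needs -40; the known cells sum to -35, so (1,4) = -5.
Main diagonal: -1 + (-7) + (-17) + ? = -40, so (1,1) = -15.
Using row 2: -1 + (-11) + (-19) + ? → (2,1) = -40 − (-31) = -9.
Row 3 must total -40; the given cells sum to -27, so (3,1) = -13.

-15 -23 3 -5 / -9 -1 -11 -19 / -13 -21 -7 1 / -3 5 -25 -17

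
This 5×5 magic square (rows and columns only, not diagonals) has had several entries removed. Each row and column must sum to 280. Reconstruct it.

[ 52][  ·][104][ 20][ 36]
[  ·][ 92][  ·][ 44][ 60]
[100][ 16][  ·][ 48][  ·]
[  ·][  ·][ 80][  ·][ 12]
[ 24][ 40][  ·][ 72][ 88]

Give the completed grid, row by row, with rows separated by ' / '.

From row 1, 280 − (52 + 104 + 20 + 36) gives (1,2) = 68.
Row 5 must total 280; the given cells sum to 224, so (5,3) = 56.
The remaining cell in column 2 is (4,2) = 280 − 216 = 64.
Column 4 must total 280; the given cells sum to 184, so (4,4) = 96.
The remaining cell in column 5 is (3,5) = 280 − 196 = 84.
Row 3 must total 280; the given cells sum to 248, so (3,3) = 32.
Row 4 must total 280; the given cells sum to 252, so (4,1) = 28.
Column 1 needs 280; the known cells sum to 204, so (2,1) = 76.
Column 3 needs 280; the known cells sum to 272, so (2,3) = 8.

52 68 104 20 36 / 76 92 8 44 60 / 100 16 32 48 84 / 28 64 80 96 12 / 24 40 56 72 88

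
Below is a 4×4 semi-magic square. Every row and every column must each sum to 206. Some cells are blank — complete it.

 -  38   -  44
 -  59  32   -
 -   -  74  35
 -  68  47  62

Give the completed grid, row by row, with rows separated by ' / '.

71 38 53 44 / 50 59 32 65 / 56 41 74 35 / 29 68 47 62

Row 4: 68 + 47 + 62 + ? = 206, so (4,1) = 29.
From column 2, 206 − (38 + 59 + 68) gives (3,2) = 41.
Using column 3: 32 + 74 + 47 + ? → (1,3) = 206 − 153 = 53.
From column 4, 206 − (44 + 35 + 62) gives (2,4) = 65.
The remaining cell in row 1 is (1,1) = 206 − 135 = 71.
Row 2: 59 + 32 + 65 + ? = 206, so (2,1) = 50.
Row 3: 41 + 74 + 35 + ? = 206, so (3,1) = 56.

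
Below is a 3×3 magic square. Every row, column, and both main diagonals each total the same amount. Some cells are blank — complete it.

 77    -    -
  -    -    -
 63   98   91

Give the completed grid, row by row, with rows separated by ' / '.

77 70 105 / 112 84 56 / 63 98 91

Row 3 is already complete: 63 + 98 + 91 = 252, so that is the magic constant.
Using column 1: 77 + 63 + ? → (2,1) = 252 − 140 = 112.
Using main diagonal: 77 + 91 + ? → (2,2) = 252 − 168 = 84.
Anti-diagonal must total 252; the given cells sum to 147, so (1,3) = 105.
The remaining cell in row 1 is (1,2) = 252 − 182 = 70.
From row 2, 252 − (112 + 84) gives (2,3) = 56.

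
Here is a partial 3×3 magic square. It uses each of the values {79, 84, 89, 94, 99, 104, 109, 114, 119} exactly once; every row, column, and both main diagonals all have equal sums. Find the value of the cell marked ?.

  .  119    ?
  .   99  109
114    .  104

84

The 9 entries sum to 891, so each line sums to 891/3 = 297.
Row 2 must total 297; the given cells sum to 208, so (2,1) = 89.
Using row 3: 114 + 104 + ? → (3,2) = 297 − 218 = 79.
The remaining cell in column 1 is (1,1) = 297 − 203 = 94.
Column 3 must total 297; the given cells sum to 213, so (1,3) = 84.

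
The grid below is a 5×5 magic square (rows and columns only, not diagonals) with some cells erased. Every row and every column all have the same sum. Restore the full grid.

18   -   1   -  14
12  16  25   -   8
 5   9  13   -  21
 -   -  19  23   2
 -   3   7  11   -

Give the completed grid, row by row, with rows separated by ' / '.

18 22 1 10 14 / 12 16 25 4 8 / 5 9 13 17 21 / 6 15 19 23 2 / 24 3 7 11 20

Column 3 is already complete: 1 + 25 + 13 + 19 + 7 = 65, so that is the magic constant.
Row 2 needs 65; the known cells sum to 61, so (2,4) = 4.
From row 3, 65 − (5 + 9 + 13 + 21) gives (3,4) = 17.
From column 4, 65 − (4 + 17 + 23 + 11) gives (1,4) = 10.
The remaining cell in column 5 is (5,5) = 65 − 45 = 20.
Row 1 must total 65; the given cells sum to 43, so (1,2) = 22.
Using row 5: 3 + 7 + 11 + 20 + ? → (5,1) = 65 − 41 = 24.
The remaining cell in column 1 is (4,1) = 65 − 59 = 6.
From column 2, 65 − (22 + 16 + 9 + 3) gives (4,2) = 15.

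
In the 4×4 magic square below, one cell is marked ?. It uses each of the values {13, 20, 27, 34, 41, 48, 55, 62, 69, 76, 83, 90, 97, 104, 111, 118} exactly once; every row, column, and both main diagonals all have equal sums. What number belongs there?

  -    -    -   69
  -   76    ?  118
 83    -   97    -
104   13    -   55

27

The 16 entries sum to 1048, so each line sums to 1048/4 = 262.
Row 4 needs 262; the known cells sum to 172, so (4,3) = 90.
Using column 4: 69 + 118 + 55 + ? → (3,4) = 262 − 242 = 20.
Main diagonal must total 262; the given cells sum to 228, so (1,1) = 34.
Using row 3: 83 + 97 + 20 + ? → (3,2) = 262 − 200 = 62.
From column 1, 262 − (34 + 83 + 104) gives (2,1) = 41.
Column 2 must total 262; the given cells sum to 151, so (1,2) = 111.
Using anti-diagonal: 69 + 62 + 104 + ? → (2,3) = 262 − 235 = 27.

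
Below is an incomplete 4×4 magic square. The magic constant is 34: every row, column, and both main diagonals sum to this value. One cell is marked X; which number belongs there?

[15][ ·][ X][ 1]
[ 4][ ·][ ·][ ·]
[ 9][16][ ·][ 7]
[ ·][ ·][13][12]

8

From row 3, 34 − (9 + 16 + 7) gives (3,3) = 2.
Using column 1: 15 + 4 + 9 + ? → (4,1) = 34 − 28 = 6.
The remaining cell in column 4 is (2,4) = 34 − 20 = 14.
Main diagonal must total 34; the given cells sum to 29, so (2,2) = 5.
Anti-diagonal needs 34; the known cells sum to 23, so (2,3) = 11.
Row 4: 6 + 13 + 12 + ? = 34, so (4,2) = 3.
Column 2: 5 + 16 + 3 + ? = 34, so (1,2) = 10.
Column 3: 11 + 2 + 13 + ? = 34, so (1,3) = 8.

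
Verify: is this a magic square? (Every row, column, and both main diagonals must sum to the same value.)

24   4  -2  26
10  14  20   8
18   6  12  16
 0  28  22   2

Yes

Row 1: 24 + 4 + (-2) + 26 = 52.
Row 2: 10 + 14 + 20 + 8 = 52.
Row 3: 18 + 6 + 12 + 16 = 52.
Row 4: 0 + 28 + 22 + 2 = 52.
Column 1: 24 + 10 + 18 + 0 = 52.
Column 2: 4 + 14 + 6 + 28 = 52.
Column 3: -2 + 20 + 12 + 22 = 52.
Column 4: 26 + 8 + 16 + 2 = 52.
Main diagonal: 24 + 14 + 12 + 2 = 52.
Anti-diagonal: 26 + 20 + 6 + 0 = 52.
All lines sum to 52.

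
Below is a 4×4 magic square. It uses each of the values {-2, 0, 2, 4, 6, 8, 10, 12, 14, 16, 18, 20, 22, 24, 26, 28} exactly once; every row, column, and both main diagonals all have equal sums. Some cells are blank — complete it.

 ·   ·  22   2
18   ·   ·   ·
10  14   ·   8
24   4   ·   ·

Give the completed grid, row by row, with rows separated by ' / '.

0 28 22 2 / 18 6 12 16 / 10 14 20 8 / 24 4 -2 26

The 16 entries sum to 208, so each line sums to 208/4 = 52.
The remaining cell in row 3 is (3,3) = 52 − 32 = 20.
From column 1, 52 − (18 + 10 + 24) gives (1,1) = 0.
Using anti-diagonal: 2 + 14 + 24 + ? → (2,3) = 52 − 40 = 12.
From row 1, 52 − (0 + 22 + 2) gives (1,2) = 28.
The remaining cell in column 2 is (2,2) = 52 − 46 = 6.
Column 3: 22 + 12 + 20 + ? = 52, so (4,3) = -2.
From main diagonal, 52 − (0 + 6 + 20) gives (4,4) = 26.
Row 2 must total 52; the given cells sum to 36, so (2,4) = 16.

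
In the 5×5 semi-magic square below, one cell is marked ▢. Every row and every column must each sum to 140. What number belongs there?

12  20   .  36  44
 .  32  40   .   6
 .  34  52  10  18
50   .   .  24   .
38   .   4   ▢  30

22

Row 1 needs 140; the known cells sum to 112, so (1,3) = 28.
Row 3: 34 + 52 + 10 + 18 + ? = 140, so (3,1) = 26.
Column 1: 12 + 26 + 50 + 38 + ? = 140, so (2,1) = 14.
From column 3, 140 − (28 + 40 + 52 + 4) gives (4,3) = 16.
The remaining cell in column 5 is (4,5) = 140 − 98 = 42.
Using row 2: 14 + 32 + 40 + 6 + ? → (2,4) = 140 − 92 = 48.
Row 4: 50 + 16 + 24 + 42 + ? = 140, so (4,2) = 8.
Column 2 must total 140; the given cells sum to 94, so (5,2) = 46.
The remaining cell in column 4 is (5,4) = 140 − 118 = 22.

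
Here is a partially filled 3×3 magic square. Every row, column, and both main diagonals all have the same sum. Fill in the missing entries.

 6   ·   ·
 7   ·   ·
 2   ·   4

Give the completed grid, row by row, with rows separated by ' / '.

Column 1 is already complete: 6 + 7 + 2 = 15, so that is the magic constant.
Row 3 must total 15; the given cells sum to 6, so (3,2) = 9.
Main diagonal: 6 + 4 + ? = 15, so (2,2) = 5.
Anti-diagonal: 5 + 2 + ? = 15, so (1,3) = 8.
From row 1, 15 − (6 + 8) gives (1,2) = 1.
Using row 2: 7 + 5 + ? → (2,3) = 15 − 12 = 3.

6 1 8 / 7 5 3 / 2 9 4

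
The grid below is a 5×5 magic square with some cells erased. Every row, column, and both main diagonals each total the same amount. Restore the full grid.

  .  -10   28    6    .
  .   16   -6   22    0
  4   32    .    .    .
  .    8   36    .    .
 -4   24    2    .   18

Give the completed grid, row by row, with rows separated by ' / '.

Column 2 is already complete: -10 + 16 + 32 + 8 + 24 = 70, so that is the magic constant.
From row 2, 70 − (16 + (-6) + 22 + 0) gives (2,1) = 38.
Row 5 must total 70; the given cells sum to 40, so (5,4) = 30.
The remaining cell in column 3 is (3,3) = 70 − 60 = 10.
Anti-diagonal must total 70; the given cells sum to 36, so (1,5) = 34.
The remaining cell in row 1 is (1,1) = 70 − 58 = 12.
From column 1, 70 − (12 + 38 + 4 + (-4)) gives (4,1) = 20.
Main diagonal: 12 + 16 + 10 + 18 + ? = 70, so (4,4) = 14.
Row 4 must total 70; the given cells sum to 78, so (4,5) = -8.
From column 4, 70 − (6 + 22 + 14 + 30) gives (3,4) = -2.
Column 5 needs 70; the known cells sum to 44, so (3,5) = 26.

12 -10 28 6 34 / 38 16 -6 22 0 / 4 32 10 -2 26 / 20 8 36 14 -8 / -4 24 2 30 18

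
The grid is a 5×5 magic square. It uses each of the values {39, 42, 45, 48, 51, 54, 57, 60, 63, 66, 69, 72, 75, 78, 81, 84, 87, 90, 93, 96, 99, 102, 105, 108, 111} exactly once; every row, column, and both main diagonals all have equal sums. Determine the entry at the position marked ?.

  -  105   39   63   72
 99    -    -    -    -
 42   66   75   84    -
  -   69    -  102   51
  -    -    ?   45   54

The 25 entries sum to 1875, so each line sums to 1875/5 = 375.
The remaining cell in row 1 is (1,1) = 375 − 279 = 96.
Row 3 needs 375; the known cells sum to 267, so (3,5) = 108.
From column 4, 375 − (63 + 84 + 102 + 45) gives (2,4) = 81.
Column 5 must total 375; the given cells sum to 285, so (2,5) = 90.
Using main diagonal: 96 + 75 + 102 + 54 + ? → (2,2) = 375 − 327 = 48.
The remaining cell in anti-diagonal is (5,1) = 375 − 297 = 78.
Using row 2: 99 + 48 + 81 + 90 + ? → (2,3) = 375 − 318 = 57.
Column 1: 96 + 99 + 42 + 78 + ? = 375, so (4,1) = 60.
From column 2, 375 − (105 + 48 + 66 + 69) gives (5,2) = 87.
The remaining cell in row 4 is (4,3) = 375 − 282 = 93.
The remaining cell in row 5 is (5,3) = 375 − 264 = 111.

111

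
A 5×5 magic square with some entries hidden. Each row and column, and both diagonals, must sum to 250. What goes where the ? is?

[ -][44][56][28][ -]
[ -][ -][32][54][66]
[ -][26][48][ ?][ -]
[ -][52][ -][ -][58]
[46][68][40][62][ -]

Row 5: 46 + 68 + 40 + 62 + ? = 250, so (5,5) = 34.
From column 2, 250 − (44 + 26 + 52 + 68) gives (2,2) = 60.
Column 3 needs 250; the known cells sum to 176, so (4,3) = 74.
Anti-diagonal: 54 + 48 + 52 + 46 + ? = 250, so (1,5) = 50.
Row 1: 44 + 56 + 28 + 50 + ? = 250, so (1,1) = 72.
From row 2, 250 − (60 + 32 + 54 + 66) gives (2,1) = 38.
The remaining cell in column 5 is (3,5) = 250 − 208 = 42.
Using main diagonal: 72 + 60 + 48 + 34 + ? → (4,4) = 250 − 214 = 36.
Row 4 needs 250; the known cells sum to 220, so (4,1) = 30.
The remaining cell in column 1 is (3,1) = 250 − 186 = 64.
The remaining cell in column 4 is (3,4) = 250 − 180 = 70.

70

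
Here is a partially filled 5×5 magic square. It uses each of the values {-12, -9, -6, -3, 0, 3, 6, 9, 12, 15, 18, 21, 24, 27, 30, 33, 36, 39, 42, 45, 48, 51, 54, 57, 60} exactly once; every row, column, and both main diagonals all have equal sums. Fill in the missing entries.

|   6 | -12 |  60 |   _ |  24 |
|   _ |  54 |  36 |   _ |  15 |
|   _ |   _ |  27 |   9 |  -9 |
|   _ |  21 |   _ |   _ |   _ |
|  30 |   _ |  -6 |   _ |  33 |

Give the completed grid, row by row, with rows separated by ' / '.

The 25 entries sum to 600, so each line sums to 600/5 = 120.
Row 1 must total 120; the given cells sum to 78, so (1,4) = 42.
From column 3, 120 − (60 + 36 + 27 + (-6)) gives (4,3) = 3.
The remaining cell in column 5 is (4,5) = 120 − 63 = 57.
From main diagonal, 120 − (6 + 54 + 27 + 33) gives (4,4) = 0.
Anti-diagonal must total 120; the given cells sum to 102, so (2,4) = 18.
Using row 2: 54 + 36 + 18 + 15 + ? → (2,1) = 120 − 123 = -3.
Row 4 needs 120; the known cells sum to 81, so (4,1) = 39.
Using column 1: 6 + (-3) + 39 + 30 + ? → (3,1) = 120 − 72 = 48.
Using column 4: 42 + 18 + 9 + 0 + ? → (5,4) = 120 − 69 = 51.
From row 3, 120 − (48 + 27 + 9 + (-9)) gives (3,2) = 45.
The remaining cell in row 5 is (5,2) = 120 − 108 = 12.

6 -12 60 42 24 / -3 54 36 18 15 / 48 45 27 9 -9 / 39 21 3 0 57 / 30 12 -6 51 33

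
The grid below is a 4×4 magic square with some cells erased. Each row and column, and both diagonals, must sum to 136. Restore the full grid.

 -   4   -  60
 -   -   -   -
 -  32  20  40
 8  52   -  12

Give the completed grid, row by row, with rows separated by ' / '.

56 4 16 60 / 28 48 36 24 / 44 32 20 40 / 8 52 64 12

From row 3, 136 − (32 + 20 + 40) gives (3,1) = 44.
Row 4 needs 136; the known cells sum to 72, so (4,3) = 64.
Using column 2: 4 + 32 + 52 + ? → (2,2) = 136 − 88 = 48.
From column 4, 136 − (60 + 40 + 12) gives (2,4) = 24.
Main diagonal must total 136; the given cells sum to 80, so (1,1) = 56.
Anti-diagonal must total 136; the given cells sum to 100, so (2,3) = 36.
Row 1 needs 136; the known cells sum to 120, so (1,3) = 16.
The remaining cell in row 2 is (2,1) = 136 − 108 = 28.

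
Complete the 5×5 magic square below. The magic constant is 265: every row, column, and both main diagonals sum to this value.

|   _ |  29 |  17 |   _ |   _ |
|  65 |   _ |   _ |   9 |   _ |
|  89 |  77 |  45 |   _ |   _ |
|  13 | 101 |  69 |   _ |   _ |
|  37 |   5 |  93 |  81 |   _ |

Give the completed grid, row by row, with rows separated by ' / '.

Using row 5: 37 + 5 + 93 + 81 + ? → (5,5) = 265 − 216 = 49.
Column 1: 65 + 89 + 13 + 37 + ? = 265, so (1,1) = 61.
From column 2, 265 − (29 + 77 + 101 + 5) gives (2,2) = 53.
Column 3: 17 + 45 + 69 + 93 + ? = 265, so (2,3) = 41.
Main diagonal: 61 + 53 + 45 + 49 + ? = 265, so (4,4) = 57.
Using anti-diagonal: 9 + 45 + 101 + 37 + ? → (1,5) = 265 − 192 = 73.
Row 1: 61 + 29 + 17 + 73 + ? = 265, so (1,4) = 85.
Row 2 needs 265; the known cells sum to 168, so (2,5) = 97.
Row 4 must total 265; the given cells sum to 240, so (4,5) = 25.
Using column 4: 85 + 9 + 57 + 81 + ? → (3,4) = 265 − 232 = 33.
From column 5, 265 − (73 + 97 + 25 + 49) gives (3,5) = 21.

61 29 17 85 73 / 65 53 41 9 97 / 89 77 45 33 21 / 13 101 69 57 25 / 37 5 93 81 49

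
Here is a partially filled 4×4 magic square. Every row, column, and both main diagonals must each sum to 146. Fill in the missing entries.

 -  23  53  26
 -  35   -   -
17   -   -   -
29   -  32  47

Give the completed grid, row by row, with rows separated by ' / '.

44 23 53 26 / 56 35 41 14 / 17 50 20 59 / 29 38 32 47

Row 1 needs 146; the known cells sum to 102, so (1,1) = 44.
The remaining cell in row 4 is (4,2) = 146 − 108 = 38.
Column 1 must total 146; the given cells sum to 90, so (2,1) = 56.
Column 2 must total 146; the given cells sum to 96, so (3,2) = 50.
Main diagonal needs 146; the known cells sum to 126, so (3,3) = 20.
Anti-diagonal: 26 + 50 + 29 + ? = 146, so (2,3) = 41.
Row 2: 56 + 35 + 41 + ? = 146, so (2,4) = 14.
Using row 3: 17 + 50 + 20 + ? → (3,4) = 146 − 87 = 59.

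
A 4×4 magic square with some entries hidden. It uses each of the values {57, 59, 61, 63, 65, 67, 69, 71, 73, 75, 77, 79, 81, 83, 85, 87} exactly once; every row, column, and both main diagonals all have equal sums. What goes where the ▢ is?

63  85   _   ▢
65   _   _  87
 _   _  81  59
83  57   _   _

The 16 entries sum to 1152, so each line sums to 1152/4 = 288.
Column 1 must total 288; the given cells sum to 211, so (3,1) = 77.
The remaining cell in row 3 is (3,2) = 288 − 217 = 71.
From column 2, 288 − (85 + 71 + 57) gives (2,2) = 75.
Main diagonal must total 288; the given cells sum to 219, so (4,4) = 69.
Using row 2: 65 + 75 + 87 + ? → (2,3) = 288 − 227 = 61.
From row 4, 288 − (83 + 57 + 69) gives (4,3) = 79.
The remaining cell in column 3 is (1,3) = 288 − 221 = 67.
From column 4, 288 − (87 + 59 + 69) gives (1,4) = 73.

73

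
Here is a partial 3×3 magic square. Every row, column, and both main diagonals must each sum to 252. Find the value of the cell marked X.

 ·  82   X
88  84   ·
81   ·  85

87

Row 2 must total 252; the given cells sum to 172, so (2,3) = 80.
From row 3, 252 − (81 + 85) gives (3,2) = 86.
Column 1: 88 + 81 + ? = 252, so (1,1) = 83.
From column 3, 252 − (80 + 85) gives (1,3) = 87.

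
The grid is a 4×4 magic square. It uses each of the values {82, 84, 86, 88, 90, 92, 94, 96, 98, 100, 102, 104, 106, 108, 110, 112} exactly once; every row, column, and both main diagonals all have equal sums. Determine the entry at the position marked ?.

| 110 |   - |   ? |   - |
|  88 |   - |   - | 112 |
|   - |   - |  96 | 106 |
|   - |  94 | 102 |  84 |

The 16 entries sum to 1552, so each line sums to 1552/4 = 388.
The remaining cell in row 4 is (4,1) = 388 − 280 = 108.
The remaining cell in column 1 is (3,1) = 388 − 306 = 82.
Column 4 must total 388; the given cells sum to 302, so (1,4) = 86.
From main diagonal, 388 − (110 + 96 + 84) gives (2,2) = 98.
From row 2, 388 − (88 + 98 + 112) gives (2,3) = 90.
Using row 3: 82 + 96 + 106 + ? → (3,2) = 388 − 284 = 104.
From column 2, 388 − (98 + 104 + 94) gives (1,2) = 92.
From column 3, 388 − (90 + 96 + 102) gives (1,3) = 100.

100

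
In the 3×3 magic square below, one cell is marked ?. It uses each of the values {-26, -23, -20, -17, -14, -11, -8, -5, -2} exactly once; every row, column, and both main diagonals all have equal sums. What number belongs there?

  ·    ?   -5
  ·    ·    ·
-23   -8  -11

-20

The 9 entries sum to -126, so each line sums to -126/3 = -42.
Using column 3: -5 + (-11) + ? → (2,3) = -42 − (-16) = -26.
Anti-diagonal: -5 + (-23) + ? = -42, so (2,2) = -14.
From row 2, -42 − (-14 + (-26)) gives (2,1) = -2.
Column 1 needs -42; the known cells sum to -25, so (1,1) = -17.
Using column 2: -14 + (-8) + ? → (1,2) = -42 − (-22) = -20.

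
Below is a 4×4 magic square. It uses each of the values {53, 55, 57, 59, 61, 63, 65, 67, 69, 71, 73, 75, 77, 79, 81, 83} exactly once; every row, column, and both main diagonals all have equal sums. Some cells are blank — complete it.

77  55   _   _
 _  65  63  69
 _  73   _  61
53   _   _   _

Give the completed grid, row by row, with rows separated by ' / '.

77 55 57 83 / 75 65 63 69 / 67 73 71 61 / 53 79 81 59

The 16 entries sum to 1088, so each line sums to 1088/4 = 272.
The remaining cell in row 2 is (2,1) = 272 − 197 = 75.
From column 1, 272 − (77 + 75 + 53) gives (3,1) = 67.
The remaining cell in column 2 is (4,2) = 272 − 193 = 79.
Anti-diagonal needs 272; the known cells sum to 189, so (1,4) = 83.
Row 1 must total 272; the given cells sum to 215, so (1,3) = 57.
Using row 3: 67 + 73 + 61 + ? → (3,3) = 272 − 201 = 71.
Column 3 needs 272; the known cells sum to 191, so (4,3) = 81.
Column 4: 83 + 69 + 61 + ? = 272, so (4,4) = 59.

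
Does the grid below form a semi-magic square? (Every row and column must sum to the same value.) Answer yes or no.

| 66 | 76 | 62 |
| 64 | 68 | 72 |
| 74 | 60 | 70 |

Row 1: 66 + 76 + 62 = 204.
Row 2: 64 + 68 + 72 = 204.
Row 3: 74 + 60 + 70 = 204.
Column 1: 66 + 64 + 74 = 204.
Column 2: 76 + 68 + 60 = 204.
Column 3: 62 + 72 + 70 = 204.
All lines sum to 204.

Yes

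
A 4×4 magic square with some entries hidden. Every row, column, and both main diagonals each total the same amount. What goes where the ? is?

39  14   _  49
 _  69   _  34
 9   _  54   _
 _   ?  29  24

59

Main diagonal is complete and sums to 186; that is the magic constant.
The remaining cell in row 1 is (1,3) = 186 − 102 = 84.
Using column 3: 84 + 54 + 29 + ? → (2,3) = 186 − 167 = 19.
Column 4 needs 186; the known cells sum to 107, so (3,4) = 79.
Using row 2: 69 + 19 + 34 + ? → (2,1) = 186 − 122 = 64.
Row 3 must total 186; the given cells sum to 142, so (3,2) = 44.
Column 1: 39 + 64 + 9 + ? = 186, so (4,1) = 74.
The remaining cell in column 2 is (4,2) = 186 − 127 = 59.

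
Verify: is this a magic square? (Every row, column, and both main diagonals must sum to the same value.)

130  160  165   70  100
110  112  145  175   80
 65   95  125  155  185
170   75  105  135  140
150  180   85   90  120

No — column 2 sums to 622 but row 4 sums to 625.

Row 1: 130 + 160 + 165 + 70 + 100 = 625.
Row 2: 110 + 112 + 145 + 175 + 80 = 622.
Row 3: 65 + 95 + 125 + 155 + 185 = 625.
Row 4: 170 + 75 + 105 + 135 + 140 = 625.
Row 5: 150 + 180 + 85 + 90 + 120 = 625.
Column 1: 130 + 110 + 65 + 170 + 150 = 625.
Column 2: 160 + 112 + 95 + 75 + 180 = 622.
Column 3: 165 + 145 + 125 + 105 + 85 = 625.
Column 4: 70 + 175 + 155 + 135 + 90 = 625.
Column 5: 100 + 80 + 185 + 140 + 120 = 625.
Main diagonal: 130 + 112 + 125 + 135 + 120 = 622.
Anti-diagonal: 100 + 175 + 125 + 75 + 150 = 625.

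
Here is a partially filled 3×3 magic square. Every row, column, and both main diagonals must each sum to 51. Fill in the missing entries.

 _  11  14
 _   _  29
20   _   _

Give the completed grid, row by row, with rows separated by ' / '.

Row 1: 11 + 14 + ? = 51, so (1,1) = 26.
The remaining cell in column 1 is (2,1) = 51 − 46 = 5.
From column 3, 51 − (14 + 29) gives (3,3) = 8.
Main diagonal must total 51; the given cells sum to 34, so (2,2) = 17.
Row 3 needs 51; the known cells sum to 28, so (3,2) = 23.

26 11 14 / 5 17 29 / 20 23 8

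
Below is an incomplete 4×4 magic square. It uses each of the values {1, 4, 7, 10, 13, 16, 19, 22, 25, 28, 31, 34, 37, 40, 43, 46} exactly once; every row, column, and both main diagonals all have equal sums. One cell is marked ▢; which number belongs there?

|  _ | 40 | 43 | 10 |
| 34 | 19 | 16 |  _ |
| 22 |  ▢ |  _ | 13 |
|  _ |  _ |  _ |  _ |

The 16 entries sum to 376, so each line sums to 376/4 = 94.
From row 1, 94 − (40 + 43 + 10) gives (1,1) = 1.
Using row 2: 34 + 19 + 16 + ? → (2,4) = 94 − 69 = 25.
Using column 1: 1 + 34 + 22 + ? → (4,1) = 94 − 57 = 37.
From column 4, 94 − (10 + 25 + 13) gives (4,4) = 46.
Main diagonal must total 94; the given cells sum to 66, so (3,3) = 28.
Using anti-diagonal: 10 + 16 + 37 + ? → (3,2) = 94 − 63 = 31.

31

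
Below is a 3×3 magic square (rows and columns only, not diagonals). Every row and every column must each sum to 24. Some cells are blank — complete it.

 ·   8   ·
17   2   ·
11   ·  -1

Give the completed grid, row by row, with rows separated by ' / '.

Row 2: 17 + 2 + ? = 24, so (2,3) = 5.
The remaining cell in row 3 is (3,2) = 24 − 10 = 14.
Column 1 needs 24; the known cells sum to 28, so (1,1) = -4.
Using column 3: 5 + (-1) + ? → (1,3) = 24 − 4 = 20.

-4 8 20 / 17 2 5 / 11 14 -1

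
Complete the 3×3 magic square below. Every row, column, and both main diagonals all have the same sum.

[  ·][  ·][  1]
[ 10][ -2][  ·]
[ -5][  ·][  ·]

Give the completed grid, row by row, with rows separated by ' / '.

Anti-diagonal is already complete: 1 + -2 + -5 = -6, so that is the magic constant.
Row 2 needs -6; the known cells sum to 8, so (2,3) = -14.
The remaining cell in column 1 is (1,1) = -6 − 5 = -11.
Column 3 must total -6; the given cells sum to -13, so (3,3) = 7.
Row 1 must total -6; the given cells sum to -10, so (1,2) = 4.
Using row 3: -5 + 7 + ? → (3,2) = -6 − 2 = -8.

-11 4 1 / 10 -2 -14 / -5 -8 7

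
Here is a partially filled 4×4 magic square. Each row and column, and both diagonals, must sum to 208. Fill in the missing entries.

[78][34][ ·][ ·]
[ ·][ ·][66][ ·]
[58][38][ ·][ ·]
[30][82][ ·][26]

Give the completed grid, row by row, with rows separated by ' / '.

The remaining cell in row 4 is (4,3) = 208 − 138 = 70.
From column 1, 208 − (78 + 58 + 30) gives (2,1) = 42.
Column 2 must total 208; the given cells sum to 154, so (2,2) = 54.
Using main diagonal: 78 + 54 + 26 + ? → (3,3) = 208 − 158 = 50.
Using anti-diagonal: 66 + 38 + 30 + ? → (1,4) = 208 − 134 = 74.
From row 1, 208 − (78 + 34 + 74) gives (1,3) = 22.
From row 2, 208 − (42 + 54 + 66) gives (2,4) = 46.
The remaining cell in row 3 is (3,4) = 208 − 146 = 62.

78 34 22 74 / 42 54 66 46 / 58 38 50 62 / 30 82 70 26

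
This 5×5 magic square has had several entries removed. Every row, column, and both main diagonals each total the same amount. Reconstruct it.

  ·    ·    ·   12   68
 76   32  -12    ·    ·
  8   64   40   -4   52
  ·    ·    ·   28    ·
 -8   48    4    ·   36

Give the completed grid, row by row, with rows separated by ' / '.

Row 3 is already complete: 8 + 64 + 40 + -4 + 52 = 160, so that is the magic constant.
Row 5 needs 160; the known cells sum to 80, so (5,4) = 80.
Column 4 needs 160; the known cells sum to 116, so (2,4) = 44.
Using main diagonal: 32 + 40 + 28 + 36 + ? → (1,1) = 160 − 136 = 24.
Anti-diagonal must total 160; the given cells sum to 144, so (4,2) = 16.
Row 2 needs 160; the known cells sum to 140, so (2,5) = 20.
Column 1: 24 + 76 + 8 + (-8) + ? = 160, so (4,1) = 60.
Column 2: 32 + 64 + 16 + 48 + ? = 160, so (1,2) = 0.
Column 5 needs 160; the known cells sum to 176, so (4,5) = -16.
Row 1: 24 + 0 + 12 + 68 + ? = 160, so (1,3) = 56.
The remaining cell in row 4 is (4,3) = 160 − 88 = 72.

24 0 56 12 68 / 76 32 -12 44 20 / 8 64 40 -4 52 / 60 16 72 28 -16 / -8 48 4 80 36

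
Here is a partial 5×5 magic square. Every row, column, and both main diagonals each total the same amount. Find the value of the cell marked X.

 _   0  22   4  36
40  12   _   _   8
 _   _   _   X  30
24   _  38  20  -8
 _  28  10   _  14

Column 5 is complete and sums to 80; that is the magic constant.
Row 1: 0 + 22 + 4 + 36 + ? = 80, so (1,1) = 18.
Using row 4: 24 + 38 + 20 + (-8) + ? → (4,2) = 80 − 74 = 6.
Column 2 needs 80; the known cells sum to 46, so (3,2) = 34.
From main diagonal, 80 − (18 + 12 + 20 + 14) gives (3,3) = 16.
The remaining cell in column 3 is (2,3) = 80 − 86 = -6.
From row 2, 80 − (40 + 12 + (-6) + 8) gives (2,4) = 26.
Anti-diagonal needs 80; the known cells sum to 84, so (5,1) = -4.
Row 5 needs 80; the known cells sum to 48, so (5,4) = 32.
Column 1 must total 80; the given cells sum to 78, so (3,1) = 2.
The remaining cell in column 4 is (3,4) = 80 − 82 = -2.

-2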